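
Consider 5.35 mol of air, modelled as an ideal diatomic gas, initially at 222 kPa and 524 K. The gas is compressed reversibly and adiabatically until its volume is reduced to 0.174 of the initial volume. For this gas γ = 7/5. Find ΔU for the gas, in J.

59000 J

V₁ = nRT₁/P₁ = 5.35×8.314×524/222 = 105 L.
Adiabatic: TV^(γ−1) = const ⇒ T₂ = 524×(5.75)^0.400 = 1050 K; PV^γ = const ⇒ P₂ = 2570 kPa.
For an ideal gas ΔU = nCvΔT with Cv = (5/2)R = 20.8 J/(mol·K).
ΔU = 5.35×20.8×(1050−524) = 59000 J.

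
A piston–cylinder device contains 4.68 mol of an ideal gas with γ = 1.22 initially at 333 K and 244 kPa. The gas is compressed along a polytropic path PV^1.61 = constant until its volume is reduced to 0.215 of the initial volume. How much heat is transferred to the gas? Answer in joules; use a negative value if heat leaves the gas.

58500 J

V₁ = nRT₁/P₁ = 4.68×8.314×333/244 = 53.1 L.
Polytropic n=1.61: T₂ = T₁(V₁/V₂)^(n−1) = 333×(4.65)^0.61 = 850 K; P₂ = P₁(V₁/V₂)^n = 2900 kPa.
W = (P₁V₁−P₂V₂)/(n−1) = (244×53.1−2900×11.4)/0.61 = -33000 J.
ΔU = nCvΔT = 4.68×37.8×(850−333) = 91500 J.
Q = ΔU + W = 58500 J.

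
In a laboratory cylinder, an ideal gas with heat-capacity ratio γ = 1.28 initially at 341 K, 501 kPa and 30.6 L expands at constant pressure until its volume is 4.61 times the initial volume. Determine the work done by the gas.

55300 J

n = P₁V₁/(RT₁) = 501×30.6/(8.314×341) = 5.41 mol.
Isobaric: P stays 501 kPa; V/T = const ⇒ T₂ = 1570 K, V₂ = 141 L.
W = PΔV = 501×(141−30.6) kPa·L = 55300 J.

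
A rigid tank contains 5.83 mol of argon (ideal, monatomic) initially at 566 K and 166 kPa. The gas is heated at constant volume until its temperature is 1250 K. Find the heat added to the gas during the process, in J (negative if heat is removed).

49700 J

V₁ = nRT₁/P₁ = 5.83×8.314×566/166 = 165 L.
Isochoric: V stays 165 L; P/T = const ⇒ T₂ = 1250 K, P₂ = 367 kPa.
W = 0 (no volume change).
ΔU = nCvΔT = 5.83×12.5×(1250−566) = 49700 J.
Q = ΔU = 49700 J.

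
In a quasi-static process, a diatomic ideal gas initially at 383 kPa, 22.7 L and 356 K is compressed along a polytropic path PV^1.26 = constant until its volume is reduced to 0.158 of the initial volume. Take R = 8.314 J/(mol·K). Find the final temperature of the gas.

Polytropic n=1.26: T₂ = T₁(V₁/V₂)^(n−1) = 356×(6.33)^0.26 = 575 K; P₂ = P₁(V₁/V₂)^n = 3920 kPa.

575 K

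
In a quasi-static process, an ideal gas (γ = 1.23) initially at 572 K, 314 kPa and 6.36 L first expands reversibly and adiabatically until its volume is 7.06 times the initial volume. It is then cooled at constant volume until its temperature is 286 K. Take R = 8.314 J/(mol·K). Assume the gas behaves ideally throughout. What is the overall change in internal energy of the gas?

n = P₁V₁/(RT₁) = 314×6.36/(8.314×572) = 0.420 mol.
Step 1 — Adiabatic: TV^(γ−1) = const ⇒ T₂ = 572×(0.142)^0.230 = 365 K; PV^γ = const ⇒ P₂ = 28.4 kPa.
ΔU = nCvΔT = 0.420×36.1×(365−572) = -3140 J.
Q = 0 for an adiabatic process, so W = −ΔU = 3140 J.
State after step 1: P = 28.4 kPa, V = 44.9 L, T = 365 K.
Step 2 — Isochoric: V stays 44.9 L; P/T = const ⇒ T₂ = 286 K, P₂ = 22.2 kPa.
W = 0 (no volume change).
ΔU = nCvΔT = 0.420×36.1×(286−365) = -1200 J.
Q = ΔU = -1200 J.
Net over both steps: W = 3140 J, Q = -1200 J, ΔU = -4340 J.

-4340 J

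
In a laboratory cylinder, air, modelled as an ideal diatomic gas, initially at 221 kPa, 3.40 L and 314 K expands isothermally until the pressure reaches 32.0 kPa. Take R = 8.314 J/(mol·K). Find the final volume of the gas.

Isothermal: T stays 314 K; PV = const ⇒ V₂ = 23.5 L, P₂ = 32.0 kPa.

23.5 L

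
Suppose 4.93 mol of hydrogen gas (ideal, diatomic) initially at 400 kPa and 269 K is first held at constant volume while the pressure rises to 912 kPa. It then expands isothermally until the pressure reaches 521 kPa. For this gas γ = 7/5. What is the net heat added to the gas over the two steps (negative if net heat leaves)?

V₁ = nRT₁/P₁ = 4.93×8.314×269/400 = 27.6 L.
Step 1 — Isochoric: V stays 27.6 L; P/T = const ⇒ T₂ = 613 K, P₂ = 912 kPa.
W = 0 (no volume change).
ΔU = nCvΔT = 4.93×20.8×(613−269) = 35300 J.
Q = ΔU = 35300 J.
State after step 1: P = 912 kPa, V = 27.6 L, T = 613 K.
Step 2 — Isothermal: T stays 613 K; PV = const ⇒ V₂ = 48.3 L, P₂ = 521 kPa.
ΔU = 0 (ideal gas, T constant).
W = nRT ln(V₂/V₁) = 4.93×8.314×613×ln(1.75) = 14100 J.
Q = ΔU + W = 14100 J.
Net over both steps: W = 14100 J, Q = 49400 J, ΔU = 35300 J.

49400 J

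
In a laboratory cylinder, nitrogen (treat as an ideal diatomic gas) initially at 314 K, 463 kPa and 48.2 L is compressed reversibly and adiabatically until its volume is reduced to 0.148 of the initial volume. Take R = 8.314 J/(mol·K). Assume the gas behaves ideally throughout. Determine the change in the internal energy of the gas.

64000 J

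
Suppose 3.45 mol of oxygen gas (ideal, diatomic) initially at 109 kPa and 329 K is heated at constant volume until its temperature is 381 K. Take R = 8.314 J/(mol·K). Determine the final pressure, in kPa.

V₁ = nRT₁/P₁ = 3.45×8.314×329/109 = 86.6 L.
Isochoric: V stays 86.6 L; P/T = const ⇒ T₂ = 381 K, P₂ = 126 kPa.

126 kPa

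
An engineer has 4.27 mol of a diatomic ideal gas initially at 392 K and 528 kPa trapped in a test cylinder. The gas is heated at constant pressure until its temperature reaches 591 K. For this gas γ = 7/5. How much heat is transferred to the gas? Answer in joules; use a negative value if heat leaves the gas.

V₁ = nRT₁/P₁ = 4.27×8.314×392/528 = 26.4 L.
Isobaric: P stays 528 kPa; V/T = const ⇒ T₂ = 591 K, V₂ = 39.7 L.
W = PΔV = 528×(39.7−26.4) kPa·L = 7060 J.
ΔU = nCvΔT = 4.27×20.8×(591−392) = 17700 J.
Q = ΔU + W = nCpΔT = 24700 J.

24700 J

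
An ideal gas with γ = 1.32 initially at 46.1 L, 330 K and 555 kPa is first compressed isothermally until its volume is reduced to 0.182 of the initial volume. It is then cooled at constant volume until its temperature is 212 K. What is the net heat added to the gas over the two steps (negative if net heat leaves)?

-72200 J

n = P₁V₁/(RT₁) = 555×46.1/(8.314×330) = 9.33 mol.
Step 1 — Isothermal: T stays 330 K; PV = const ⇒ V₂ = 8.39 L, P₂ = 3050 kPa.
ΔU = 0 (ideal gas, T constant).
W = nRT ln(V₂/V₁) = 9.33×8.314×330×ln(0.182) = -43600 J.
Q = ΔU + W = -43600 J.
State after step 1: P = 3050 kPa, V = 8.39 L, T = 330 K.
Step 2 — Isochoric: V stays 8.39 L; P/T = const ⇒ T₂ = 212 K, P₂ = 1960 kPa.
W = 0 (no volume change).
ΔU = nCvΔT = 9.33×26.0×(212−330) = -28600 J.
Q = ΔU = -28600 J.
Net over both steps: W = -43600 J, Q = -72200 J, ΔU = -28600 J.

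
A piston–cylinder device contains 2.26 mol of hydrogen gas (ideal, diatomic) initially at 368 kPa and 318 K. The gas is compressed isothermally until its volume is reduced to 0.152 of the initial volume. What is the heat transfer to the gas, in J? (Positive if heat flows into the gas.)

V₁ = nRT₁/P₁ = 2.26×8.314×318/368 = 16.2 L.
Isothermal: T stays 318 K; PV = const ⇒ V₂ = 2.47 L, P₂ = 2420 kPa.
ΔU = 0 (ideal gas, T constant).
W = nRT ln(V₂/V₁) = 2.26×8.314×318×ln(0.152) = -11300 J.
Q = ΔU + W = -11300 J.

-11300 J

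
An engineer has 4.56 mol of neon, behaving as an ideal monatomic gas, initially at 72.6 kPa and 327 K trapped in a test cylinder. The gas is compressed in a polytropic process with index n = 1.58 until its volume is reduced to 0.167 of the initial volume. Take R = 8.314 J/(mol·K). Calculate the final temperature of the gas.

923 K

V₁ = nRT₁/P₁ = 4.56×8.314×327/72.6 = 171 L.
Polytropic n=1.58: T₂ = T₁(V₁/V₂)^(n−1) = 327×(5.99)^0.58 = 923 K; P₂ = P₁(V₁/V₂)^n = 1230 kPa.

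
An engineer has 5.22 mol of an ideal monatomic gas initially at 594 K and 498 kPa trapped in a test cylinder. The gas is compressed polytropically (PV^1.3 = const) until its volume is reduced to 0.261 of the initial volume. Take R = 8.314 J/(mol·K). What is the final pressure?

2850 kPa

V₁ = nRT₁/P₁ = 5.22×8.314×594/498 = 51.8 L.
Polytropic n=1.3: T₂ = T₁(V₁/V₂)^(n−1) = 594×(3.83)^0.30 = 889 K; P₂ = P₁(V₁/V₂)^n = 2850 kPa.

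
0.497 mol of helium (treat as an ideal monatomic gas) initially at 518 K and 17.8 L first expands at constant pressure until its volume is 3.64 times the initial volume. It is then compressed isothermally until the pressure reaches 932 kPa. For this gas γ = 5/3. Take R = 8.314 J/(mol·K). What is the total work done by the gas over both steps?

-10300 J

P₁ = nRT₁/V₁ = 0.497×8.314×518/17.8 = 120 kPa.
Step 1 — Isobaric: P stays 120 kPa; V/T = const ⇒ T₂ = 1890 K, V₂ = 64.8 L.
W = PΔV = 120×(64.8−17.8) kPa·L = 5650 J.
ΔU = nCvΔT = 0.497×12.5×(1890−518) = 8480 J.
Q = ΔU + W = nCpΔT = 14100 J.
State after step 1: P = 120 kPa, V = 64.8 L, T = 1890 K.
Step 2 — Isothermal: T stays 1890 K; PV = const ⇒ V₂ = 8.36 L, P₂ = 932 kPa.
ΔU = 0 (ideal gas, T constant).
W = nRT ln(V₂/V₁) = 0.497×8.314×1890×ln(0.129) = -16000 J.
Q = ΔU + W = -16000 J.
Net over both steps: W = -10300 J, Q = -1830 J, ΔU = 8480 J.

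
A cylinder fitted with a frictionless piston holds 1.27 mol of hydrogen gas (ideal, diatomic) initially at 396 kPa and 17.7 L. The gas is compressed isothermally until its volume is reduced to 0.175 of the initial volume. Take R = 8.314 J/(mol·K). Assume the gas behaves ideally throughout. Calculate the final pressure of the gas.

2260 kPa

T₁ = P₁V₁/(nR) = 396×17.7/(1.27×8.314) = 664 K.
Isothermal: T stays 664 K; PV = const ⇒ V₂ = 3.10 L, P₂ = 2260 kPa.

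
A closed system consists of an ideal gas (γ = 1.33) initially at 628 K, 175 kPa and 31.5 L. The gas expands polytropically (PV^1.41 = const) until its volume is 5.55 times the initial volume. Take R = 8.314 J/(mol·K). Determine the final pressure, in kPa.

Polytropic n=1.41: T₂ = T₁(V₁/V₂)^(n−1) = 628×(0.180)^0.41 = 311 K; P₂ = P₁(V₁/V₂)^n = 15.6 kPa.

15.6 kPa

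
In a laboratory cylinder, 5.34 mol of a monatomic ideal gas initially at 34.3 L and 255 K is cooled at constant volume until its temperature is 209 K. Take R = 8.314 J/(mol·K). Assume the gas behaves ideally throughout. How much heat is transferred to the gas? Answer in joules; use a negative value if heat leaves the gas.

P₁ = nRT₁/V₁ = 5.34×8.314×255/34.3 = 330 kPa.
Isochoric: V stays 34.3 L; P/T = const ⇒ T₂ = 209 K, P₂ = 271 kPa.
W = 0 (no volume change).
ΔU = nCvΔT = 5.34×12.5×(209−255) = -3060 J.
Q = ΔU = -3060 J.

-3060 J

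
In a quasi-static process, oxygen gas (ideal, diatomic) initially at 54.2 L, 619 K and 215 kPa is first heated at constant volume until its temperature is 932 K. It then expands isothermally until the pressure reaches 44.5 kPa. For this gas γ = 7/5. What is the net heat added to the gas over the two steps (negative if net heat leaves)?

n = P₁V₁/(RT₁) = 215×54.2/(8.314×619) = 2.26 mol.
Step 1 — Isochoric: V stays 54.2 L; P/T = const ⇒ T₂ = 932 K, P₂ = 324 kPa.
W = 0 (no volume change).
ΔU = nCvΔT = 2.26×20.8×(932−619) = 14700 J.
Q = ΔU = 14700 J.
State after step 1: P = 324 kPa, V = 54.2 L, T = 932 K.
Step 2 — Isothermal: T stays 932 K; PV = const ⇒ V₂ = 394 L, P₂ = 44.5 kPa.
ΔU = 0 (ideal gas, T constant).
W = nRT ln(V₂/V₁) = 2.26×8.314×932×ln(7.27) = 34800 J.
Q = ΔU + W = 34800 J.
Net over both steps: W = 34800 J, Q = 49500 J, ΔU = 14700 J.

49500 J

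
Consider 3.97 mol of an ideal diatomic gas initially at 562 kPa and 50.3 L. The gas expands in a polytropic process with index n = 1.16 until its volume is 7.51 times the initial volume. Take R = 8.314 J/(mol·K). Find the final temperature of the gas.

620 K

T₁ = P₁V₁/(nR) = 562×50.3/(3.97×8.314) = 856 K.
Polytropic n=1.16: T₂ = T₁(V₁/V₂)^(n−1) = 856×(0.133)^0.16 = 620 K; P₂ = P₁(V₁/V₂)^n = 54.2 kPa.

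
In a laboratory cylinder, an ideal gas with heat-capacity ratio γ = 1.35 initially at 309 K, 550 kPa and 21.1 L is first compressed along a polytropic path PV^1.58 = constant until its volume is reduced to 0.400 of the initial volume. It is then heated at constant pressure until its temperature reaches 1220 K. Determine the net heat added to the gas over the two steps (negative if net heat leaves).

110000 J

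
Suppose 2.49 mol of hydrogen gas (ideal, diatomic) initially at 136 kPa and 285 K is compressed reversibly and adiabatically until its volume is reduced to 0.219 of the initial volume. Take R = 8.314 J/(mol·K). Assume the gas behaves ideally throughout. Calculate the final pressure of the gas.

1140 kPa

V₁ = nRT₁/P₁ = 2.49×8.314×285/136 = 43.4 L.
Adiabatic: TV^(γ−1) = const ⇒ T₂ = 285×(4.57)^0.400 = 523 K; PV^γ = const ⇒ P₂ = 1140 kPa.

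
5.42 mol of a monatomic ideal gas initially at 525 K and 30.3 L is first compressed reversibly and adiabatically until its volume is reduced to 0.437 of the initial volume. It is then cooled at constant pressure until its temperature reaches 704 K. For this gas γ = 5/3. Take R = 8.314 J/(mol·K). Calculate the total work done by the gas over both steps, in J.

-35500 J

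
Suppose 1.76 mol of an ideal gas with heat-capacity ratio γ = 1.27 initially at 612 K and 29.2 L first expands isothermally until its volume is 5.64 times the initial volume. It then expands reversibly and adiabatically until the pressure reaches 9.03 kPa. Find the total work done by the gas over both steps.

26000 J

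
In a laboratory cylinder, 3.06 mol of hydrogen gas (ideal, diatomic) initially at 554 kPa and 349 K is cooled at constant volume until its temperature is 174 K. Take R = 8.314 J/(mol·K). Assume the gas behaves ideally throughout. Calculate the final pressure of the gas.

276 kPa

V₁ = nRT₁/P₁ = 3.06×8.314×349/554 = 16.0 L.
Isochoric: V stays 16.0 L; P/T = const ⇒ T₂ = 174 K, P₂ = 276 kPa.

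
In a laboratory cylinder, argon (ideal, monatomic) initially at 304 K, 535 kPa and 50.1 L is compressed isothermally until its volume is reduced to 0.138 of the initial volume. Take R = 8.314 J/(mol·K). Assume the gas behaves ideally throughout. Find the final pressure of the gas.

3880 kPa

Isothermal: T stays 304 K; PV = const ⇒ V₂ = 6.91 L, P₂ = 3880 kPa.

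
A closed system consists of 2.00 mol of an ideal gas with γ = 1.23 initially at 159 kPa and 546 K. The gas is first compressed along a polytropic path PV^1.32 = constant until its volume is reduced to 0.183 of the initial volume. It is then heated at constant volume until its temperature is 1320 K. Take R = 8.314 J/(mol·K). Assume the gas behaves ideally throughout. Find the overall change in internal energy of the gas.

V₁ = nRT₁/P₁ = 2.00×8.314×546/159 = 57.1 L.
Step 1 — Polytropic n=1.32: T₂ = T₁(V₁/V₂)^(n−1) = 546×(5.46)^0.32 = 940 K; P₂ = P₁(V₁/V₂)^n = 1500 kPa.
W = (P₁V₁−P₂V₂)/(n−1) = (159×57.1−1500×10.4)/0.32 = -20500 J.
ΔU = nCvΔT = 2.00×36.1×(940−546) = 28500 J.
Q = ΔU + W = 8010 J.
State after step 1: P = 1500 kPa, V = 10.4 L, T = 940 K.
Step 2 — Isochoric: V stays 10.4 L; P/T = const ⇒ T₂ = 1320 K, P₂ = 2100 kPa.
W = 0 (no volume change).
ΔU = nCvΔT = 2.00×36.1×(1320−940) = 27500 J.
Q = ΔU = 27500 J.
Net over both steps: W = -20500 J, Q = 35500 J, ΔU = 56000 J.

56000 J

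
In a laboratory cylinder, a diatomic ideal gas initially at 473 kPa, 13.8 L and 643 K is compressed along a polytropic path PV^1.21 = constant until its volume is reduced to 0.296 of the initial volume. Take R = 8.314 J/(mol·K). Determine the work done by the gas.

-9050 J

n = P₁V₁/(RT₁) = 473×13.8/(8.314×643) = 1.22 mol.
Polytropic n=1.21: T₂ = T₁(V₁/V₂)^(n−1) = 643×(3.38)^0.21 = 830 K; P₂ = P₁(V₁/V₂)^n = 2060 kPa.
W = (P₁V₁−P₂V₂)/(n−1) = (473×13.8−2060×4.08)/0.21 = -9050 J.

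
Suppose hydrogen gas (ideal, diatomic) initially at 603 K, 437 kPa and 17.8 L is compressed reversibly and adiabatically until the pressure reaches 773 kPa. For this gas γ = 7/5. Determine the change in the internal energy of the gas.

n = P₁V₁/(RT₁) = 437×17.8/(8.314×603) = 1.55 mol.
Adiabatic: T₂/T₁ = (P₂/P₁)^((γ−1)/γ) ⇒ T₂ = 603×(1.77)^0.286 = 710 K; V₂ = 11.8 L.
For an ideal gas ΔU = nCvΔT with Cv = (5/2)R = 20.8 J/(mol·K).
ΔU = 1.55×20.8×(710−603) = 3440 J.

3440 J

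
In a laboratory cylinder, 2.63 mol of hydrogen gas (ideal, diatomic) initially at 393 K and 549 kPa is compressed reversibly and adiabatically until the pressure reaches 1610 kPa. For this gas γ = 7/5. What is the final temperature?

V₁ = nRT₁/P₁ = 2.63×8.314×393/549 = 15.7 L.
Adiabatic: T₂/T₁ = (P₂/P₁)^((γ−1)/γ) ⇒ T₂ = 393×(2.93)^0.286 = 534 K; V₂ = 7.26 L.

534 K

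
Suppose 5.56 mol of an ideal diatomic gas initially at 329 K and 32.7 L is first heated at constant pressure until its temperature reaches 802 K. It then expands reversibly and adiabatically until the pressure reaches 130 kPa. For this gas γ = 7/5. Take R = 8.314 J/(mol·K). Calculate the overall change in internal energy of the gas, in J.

26400 J

P₁ = nRT₁/V₁ = 5.56×8.314×329/32.7 = 465 kPa.
Step 1 — Isobaric: P stays 465 kPa; V/T = const ⇒ T₂ = 802 K, V₂ = 79.7 L.
W = PΔV = 465×(79.7−32.7) kPa·L = 21900 J.
ΔU = nCvΔT = 5.56×20.8×(802−329) = 54700 J.
Q = ΔU + W = nCpΔT = 76500 J.
State after step 1: P = 465 kPa, V = 79.7 L, T = 802 K.
Step 2 — Adiabatic: T₂/T₁ = (P₂/P₁)^((γ−1)/γ) ⇒ T₂ = 802×(0.280)^0.286 = 557 K; V₂ = 198 L.
ΔU = nCvΔT = 5.56×20.8×(557−802) = -28300 J.
Q = 0 for an adiabatic process, so W = −ΔU = 28300 J.
Net over both steps: W = 50200 J, Q = 76500 J, ΔU = 26400 J.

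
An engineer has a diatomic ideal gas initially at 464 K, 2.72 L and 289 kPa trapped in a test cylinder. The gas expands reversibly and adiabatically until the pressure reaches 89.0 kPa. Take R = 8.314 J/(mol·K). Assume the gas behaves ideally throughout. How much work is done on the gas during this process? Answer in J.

-562 J

n = P₁V₁/(RT₁) = 289×2.72/(8.314×464) = 0.204 mol.
Adiabatic: T₂/T₁ = (P₂/P₁)^((γ−1)/γ) ⇒ T₂ = 464×(0.308)^0.286 = 331 K; V₂ = 6.31 L.
ΔU = nCvΔT = 0.204×20.8×(331−464) = -562 J.
Q = 0 for an adiabatic process, so W = −ΔU = 562 J.
Work done on the gas = −W_by = -562 J.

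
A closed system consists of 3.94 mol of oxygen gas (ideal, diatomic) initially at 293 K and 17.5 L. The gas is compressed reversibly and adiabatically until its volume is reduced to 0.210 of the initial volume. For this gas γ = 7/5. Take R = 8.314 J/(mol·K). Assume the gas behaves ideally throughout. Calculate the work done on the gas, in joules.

20800 J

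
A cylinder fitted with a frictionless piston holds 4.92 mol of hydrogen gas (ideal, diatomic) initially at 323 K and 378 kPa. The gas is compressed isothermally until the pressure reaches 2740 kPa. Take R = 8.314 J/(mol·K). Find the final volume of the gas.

V₁ = nRT₁/P₁ = 4.92×8.314×323/378 = 35.0 L.
Isothermal: T stays 323 K; PV = const ⇒ V₂ = 4.82 L, P₂ = 2740 kPa.

4.82 L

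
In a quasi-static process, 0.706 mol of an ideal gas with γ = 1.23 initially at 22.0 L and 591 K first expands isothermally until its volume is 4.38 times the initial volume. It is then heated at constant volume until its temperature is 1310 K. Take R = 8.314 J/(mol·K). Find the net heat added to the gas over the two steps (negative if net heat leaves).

P₁ = nRT₁/V₁ = 0.706×8.314×591/22.0 = 158 kPa.
Step 1 — Isothermal: T stays 591 K; PV = const ⇒ V₂ = 96.4 L, P₂ = 36.0 kPa.
ΔU = 0 (ideal gas, T constant).
W = nRT ln(V₂/V₁) = 0.706×8.314×591×ln(4.38) = 5120 J.
Q = ΔU + W = 5120 J.
State after step 1: P = 36.0 kPa, V = 96.4 L, T = 591 K.
Step 2 — Isochoric: V stays 96.4 L; P/T = const ⇒ T₂ = 1310 K, P₂ = 79.8 kPa.
W = 0 (no volume change).
ΔU = nCvΔT = 0.706×36.1×(1310−591) = 18300 J.
Q = ΔU = 18300 J.
Net over both steps: W = 5120 J, Q = 23500 J, ΔU = 18300 J.

23500 J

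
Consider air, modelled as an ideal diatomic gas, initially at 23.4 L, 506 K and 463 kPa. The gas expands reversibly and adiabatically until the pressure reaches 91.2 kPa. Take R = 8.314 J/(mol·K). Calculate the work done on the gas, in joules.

-10100 J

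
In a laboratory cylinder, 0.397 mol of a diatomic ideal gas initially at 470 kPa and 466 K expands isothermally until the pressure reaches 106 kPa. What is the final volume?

14.5 L

V₁ = nRT₁/P₁ = 0.397×8.314×466/470 = 3.27 L.
Isothermal: T stays 466 K; PV = const ⇒ V₂ = 14.5 L, P₂ = 106 kPa.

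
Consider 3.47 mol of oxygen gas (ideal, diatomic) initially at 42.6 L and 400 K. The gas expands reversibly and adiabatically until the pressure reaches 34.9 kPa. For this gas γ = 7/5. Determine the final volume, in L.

P₁ = nRT₁/V₁ = 3.47×8.314×400/42.6 = 271 kPa.
Adiabatic: T₂/T₁ = (P₂/P₁)^((γ−1)/γ) ⇒ T₂ = 400×(0.129)^0.286 = 223 K; V₂ = 184 L.

184 L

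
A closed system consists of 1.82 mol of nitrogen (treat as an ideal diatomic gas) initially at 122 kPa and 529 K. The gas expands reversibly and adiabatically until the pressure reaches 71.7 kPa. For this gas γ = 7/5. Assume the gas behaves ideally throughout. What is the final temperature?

V₁ = nRT₁/P₁ = 1.82×8.314×529/122 = 65.6 L.
Adiabatic: T₂/T₁ = (P₂/P₁)^((γ−1)/γ) ⇒ T₂ = 529×(0.588)^0.286 = 454 K; V₂ = 95.9 L.

454 K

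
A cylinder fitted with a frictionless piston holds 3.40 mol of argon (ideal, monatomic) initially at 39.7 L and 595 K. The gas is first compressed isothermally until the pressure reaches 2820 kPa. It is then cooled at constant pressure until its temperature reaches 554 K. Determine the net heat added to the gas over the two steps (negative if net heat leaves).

P₁ = nRT₁/V₁ = 3.40×8.314×595/39.7 = 424 kPa.
Step 1 — Isothermal: T stays 595 K; PV = const ⇒ V₂ = 5.96 L, P₂ = 2820 kPa.
ΔU = 0 (ideal gas, T constant).
W = nRT ln(V₂/V₁) = 3.40×8.314×595×ln(0.150) = -31900 J.
Q = ΔU + W = -31900 J.
State after step 1: P = 2820 kPa, V = 5.96 L, T = 595 K.
Step 2 — Isobaric: P stays 2820 kPa; V/T = const ⇒ T₂ = 554 K, V₂ = 5.55 L.
W = PΔV = 2820×(5.55−5.96) kPa·L = -1160 J.
ΔU = nCvΔT = 3.40×12.5×(554−595) = -1740 J.
Q = ΔU + W = nCpΔT = -2900 J.
Net over both steps: W = -33000 J, Q = -34800 J, ΔU = -1740 J.

-34800 J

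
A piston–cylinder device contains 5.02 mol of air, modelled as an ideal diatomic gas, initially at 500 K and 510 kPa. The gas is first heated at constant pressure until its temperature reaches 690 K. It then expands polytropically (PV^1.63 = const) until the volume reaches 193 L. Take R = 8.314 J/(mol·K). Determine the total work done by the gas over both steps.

32600 J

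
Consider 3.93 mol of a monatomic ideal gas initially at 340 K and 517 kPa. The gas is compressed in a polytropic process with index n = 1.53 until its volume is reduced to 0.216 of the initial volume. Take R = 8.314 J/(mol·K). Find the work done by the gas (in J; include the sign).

-26300 J

V₁ = nRT₁/P₁ = 3.93×8.314×340/517 = 21.5 L.
Polytropic n=1.53: T₂ = T₁(V₁/V₂)^(n−1) = 340×(4.63)^0.53 = 766 K; P₂ = P₁(V₁/V₂)^n = 5390 kPa.
W = (P₁V₁−P₂V₂)/(n−1) = (517×21.5−5390×4.64)/0.53 = -26300 J.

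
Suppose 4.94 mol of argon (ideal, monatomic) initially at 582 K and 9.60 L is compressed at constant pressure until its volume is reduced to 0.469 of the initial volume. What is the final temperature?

P₁ = nRT₁/V₁ = 4.94×8.314×582/9.60 = 2490 kPa.
Isobaric: P stays 2490 kPa; V/T = const ⇒ T₂ = 273 K, V₂ = 4.50 L.

273 K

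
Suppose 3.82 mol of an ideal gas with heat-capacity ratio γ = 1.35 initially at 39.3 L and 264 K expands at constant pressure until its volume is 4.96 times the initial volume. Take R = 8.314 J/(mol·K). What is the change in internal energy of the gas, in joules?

94900 J

P₁ = nRT₁/V₁ = 3.82×8.314×264/39.3 = 213 kPa.
Isobaric: P stays 213 kPa; V/T = const ⇒ T₂ = 1310 K, V₂ = 195 L.
For an ideal gas ΔU = nCvΔT with Cv = R/(γ−1) = 23.8 J/(mol·K).
ΔU = 3.82×23.8×(1310−264) = 94900 J.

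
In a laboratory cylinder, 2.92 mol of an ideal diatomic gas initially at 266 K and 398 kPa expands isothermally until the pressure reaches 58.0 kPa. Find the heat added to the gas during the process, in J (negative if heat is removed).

V₁ = nRT₁/P₁ = 2.92×8.314×266/398 = 16.2 L.
Isothermal: T stays 266 K; PV = const ⇒ V₂ = 111 L, P₂ = 58.0 kPa.
ΔU = 0 (ideal gas, T constant).
W = nRT ln(V₂/V₁) = 2.92×8.314×266×ln(6.86) = 12400 J.
Q = ΔU + W = 12400 J.

12400 J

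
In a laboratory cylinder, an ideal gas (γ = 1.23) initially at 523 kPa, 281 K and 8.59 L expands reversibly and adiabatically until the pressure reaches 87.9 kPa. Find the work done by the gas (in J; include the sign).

n = P₁V₁/(RT₁) = 523×8.59/(8.314×281) = 1.92 mol.
Adiabatic: T₂/T₁ = (P₂/P₁)^((γ−1)/γ) ⇒ T₂ = 281×(0.168)^0.187 = 201 K; V₂ = 36.6 L.
ΔU = nCvΔT = 1.92×36.1×(201−281) = -5540 J.
Q = 0 for an adiabatic process, so W = −ΔU = 5540 J.

5540 J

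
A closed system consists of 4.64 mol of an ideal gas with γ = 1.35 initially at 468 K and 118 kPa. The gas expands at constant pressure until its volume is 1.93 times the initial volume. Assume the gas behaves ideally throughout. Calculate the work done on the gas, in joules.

V₁ = nRT₁/P₁ = 4.64×8.314×468/118 = 153 L.
Isobaric: P stays 118 kPa; V/T = const ⇒ T₂ = 903 K, V₂ = 295 L.
W = PΔV = 118×(295−153) kPa·L = 16800 J.
Work done on the gas = −W_by = -16800 J.

-16800 J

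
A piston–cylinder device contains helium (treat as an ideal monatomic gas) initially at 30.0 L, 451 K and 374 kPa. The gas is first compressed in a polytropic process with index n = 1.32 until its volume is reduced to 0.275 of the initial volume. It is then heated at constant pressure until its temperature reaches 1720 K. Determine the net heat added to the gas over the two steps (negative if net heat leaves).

55300 J

n = P₁V₁/(RT₁) = 374×30.0/(8.314×451) = 2.99 mol.
Step 1 — Polytropic n=1.32: T₂ = T₁(V₁/V₂)^(n−1) = 451×(3.64)^0.32 = 682 K; P₂ = P₁(V₁/V₂)^n = 2060 kPa.
W = (P₁V₁−P₂V₂)/(n−1) = (374×30.0−2060×8.25)/0.32 = -17900 J.
ΔU = nCvΔT = 2.99×12.5×(682−451) = 8610 J.
Q = ΔU + W = -9330 J.
State after step 1: P = 2060 kPa, V = 8.25 L, T = 682 K.
Step 2 — Isobaric: P stays 2060 kPa; V/T = const ⇒ T₂ = 1720 K, V₂ = 20.8 L.
W = PΔV = 2060×(20.8−8.25) kPa·L = 25800 J.
ΔU = nCvΔT = 2.99×12.5×(1720−682) = 38700 J.
Q = ΔU + W = nCpΔT = 64600 J.
Net over both steps: W = 7900 J, Q = 55300 J, ΔU = 47400 J.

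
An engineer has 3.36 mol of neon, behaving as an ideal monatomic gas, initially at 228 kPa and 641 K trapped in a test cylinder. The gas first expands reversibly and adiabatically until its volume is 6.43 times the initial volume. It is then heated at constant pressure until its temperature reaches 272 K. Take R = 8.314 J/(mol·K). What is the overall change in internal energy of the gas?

V₁ = nRT₁/P₁ = 3.36×8.314×641/228 = 78.5 L.
Step 1 — Adiabatic: TV^(γ−1) = const ⇒ T₂ = 641×(0.156)^0.667 = 185 K; PV^γ = const ⇒ P₂ = 10.3 kPa.
ΔU = nCvΔT = 3.36×12.5×(185−641) = -19100 J.
Q = 0 for an adiabatic process, so W = −ΔU = 19100 J.
State after step 1: P = 10.3 kPa, V = 505 L, T = 185 K.
Step 2 — Isobaric: P stays 10.3 kPa; V/T = const ⇒ T₂ = 272 K, V₂ = 741 L.
W = PΔV = 10.3×(741−505) kPa·L = 2420 J.
ΔU = nCvΔT = 3.36×12.5×(272−185) = 3630 J.
Q = ΔU + W = nCpΔT = 6050 J.
Net over both steps: W = 21500 J, Q = 6050 J, ΔU = -15500 J.

-15500 J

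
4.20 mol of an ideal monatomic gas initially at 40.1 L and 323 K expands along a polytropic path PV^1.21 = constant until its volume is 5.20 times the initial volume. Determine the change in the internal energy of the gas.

-4950 J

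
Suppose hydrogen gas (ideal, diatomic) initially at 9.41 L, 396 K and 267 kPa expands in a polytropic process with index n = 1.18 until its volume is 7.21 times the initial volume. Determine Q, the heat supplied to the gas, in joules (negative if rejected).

n = P₁V₁/(RT₁) = 267×9.41/(8.314×396) = 0.763 mol.
Polytropic n=1.18: T₂ = T₁(V₁/V₂)^(n−1) = 396×(0.139)^0.18 = 278 K; P₂ = P₁(V₁/V₂)^n = 26.0 kPa.
W = (P₁V₁−P₂V₂)/(n−1) = (267×9.41−26.0×67.8)/0.18 = 4180 J.
ΔU = nCvΔT = 0.763×20.8×(278−396) = -1880 J.
Q = ΔU + W = 2300 J.

2300 J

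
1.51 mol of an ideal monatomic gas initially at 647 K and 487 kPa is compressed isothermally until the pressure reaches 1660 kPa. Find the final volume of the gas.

4.89 L

V₁ = nRT₁/P₁ = 1.51×8.314×647/487 = 16.7 L.
Isothermal: T stays 647 K; PV = const ⇒ V₂ = 4.89 L, P₂ = 1660 kPa.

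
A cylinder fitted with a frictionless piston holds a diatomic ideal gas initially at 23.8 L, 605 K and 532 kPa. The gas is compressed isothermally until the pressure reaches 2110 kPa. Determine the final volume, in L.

6.00 L

Isothermal: T stays 605 K; PV = const ⇒ V₂ = 6.00 L, P₂ = 2110 kPa.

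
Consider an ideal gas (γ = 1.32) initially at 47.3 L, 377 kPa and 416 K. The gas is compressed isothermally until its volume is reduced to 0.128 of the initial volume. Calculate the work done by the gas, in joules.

n = P₁V₁/(RT₁) = 377×47.3/(8.314×416) = 5.16 mol.
Isothermal: T stays 416 K; PV = const ⇒ V₂ = 6.05 L, P₂ = 2950 kPa.
W = nRT ln(V₂/V₁) = 5.16×8.314×416×ln(0.128) = -36700 J.

-36700 J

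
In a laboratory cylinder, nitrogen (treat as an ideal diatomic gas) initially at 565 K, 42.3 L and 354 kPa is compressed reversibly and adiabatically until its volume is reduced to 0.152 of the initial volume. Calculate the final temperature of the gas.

Adiabatic: TV^(γ−1) = const ⇒ T₂ = 565×(6.58)^0.400 = 1200 K; PV^γ = const ⇒ P₂ = 4950 kPa.

1200 K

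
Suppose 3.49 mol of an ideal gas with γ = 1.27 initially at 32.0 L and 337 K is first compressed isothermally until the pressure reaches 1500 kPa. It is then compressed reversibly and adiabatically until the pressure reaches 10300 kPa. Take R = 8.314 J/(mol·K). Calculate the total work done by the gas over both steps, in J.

P₁ = nRT₁/V₁ = 3.49×8.314×337/32.0 = 306 kPa.
Step 1 — Isothermal: T stays 337 K; PV = const ⇒ V₂ = 6.52 L, P₂ = 1500 kPa.
ΔU = 0 (ideal gas, T constant).
W = nRT ln(V₂/V₁) = 3.49×8.314×337×ln(0.204) = -15600 J.
Q = ΔU + W = -15600 J.
State after step 1: P = 1500 kPa, V = 6.52 L, T = 337 K.
Step 2 — Adiabatic: T₂/T₁ = (P₂/P₁)^((γ−1)/γ) ⇒ T₂ = 337×(6.87)^0.213 = 508 K; V₂ = 1.43 L.
ΔU = nCvΔT = 3.49×30.8×(508−337) = 18300 J.
Q = 0 for an adiabatic process, so W = −ΔU = -18300 J.
Net over both steps: W = -33900 J, Q = -15600 J, ΔU = 18300 J.

-33900 J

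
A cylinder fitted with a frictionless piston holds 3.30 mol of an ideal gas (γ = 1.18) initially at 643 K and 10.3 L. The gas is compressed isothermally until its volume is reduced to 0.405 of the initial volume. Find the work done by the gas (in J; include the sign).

-15900 J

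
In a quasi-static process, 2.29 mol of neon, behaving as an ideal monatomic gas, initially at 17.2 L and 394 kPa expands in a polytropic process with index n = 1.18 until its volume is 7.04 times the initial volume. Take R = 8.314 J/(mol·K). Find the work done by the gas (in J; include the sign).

11200 J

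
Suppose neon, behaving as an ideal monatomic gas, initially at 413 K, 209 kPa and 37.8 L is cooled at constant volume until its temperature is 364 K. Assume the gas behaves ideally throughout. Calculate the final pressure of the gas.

Isochoric: V stays 37.8 L; P/T = const ⇒ T₂ = 364 K, P₂ = 184 kPa.

184 kPa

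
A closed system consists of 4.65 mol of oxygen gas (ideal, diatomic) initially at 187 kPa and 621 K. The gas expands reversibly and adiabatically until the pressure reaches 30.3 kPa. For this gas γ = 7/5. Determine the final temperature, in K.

V₁ = nRT₁/P₁ = 4.65×8.314×621/187 = 128 L.
Adiabatic: T₂/T₁ = (P₂/P₁)^((γ−1)/γ) ⇒ T₂ = 621×(0.162)^0.286 = 369 K; V₂ = 471 L.

369 K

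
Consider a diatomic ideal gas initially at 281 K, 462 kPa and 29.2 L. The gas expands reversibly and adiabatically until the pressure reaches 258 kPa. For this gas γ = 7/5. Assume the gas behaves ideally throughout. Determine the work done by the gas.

n = P₁V₁/(RT₁) = 462×29.2/(8.314×281) = 5.77 mol.
Adiabatic: T₂/T₁ = (P₂/P₁)^((γ−1)/γ) ⇒ T₂ = 281×(0.558)^0.286 = 238 K; V₂ = 44.3 L.
ΔU = nCvΔT = 5.77×20.8×(238−281) = -5170 J.
Q = 0 for an adiabatic process, so W = −ΔU = 5170 J.

5170 J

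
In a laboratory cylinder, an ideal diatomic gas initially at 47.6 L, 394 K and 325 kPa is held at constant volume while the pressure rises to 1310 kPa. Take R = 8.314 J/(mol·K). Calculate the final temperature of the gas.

Isochoric: V stays 47.6 L; P/T = const ⇒ T₂ = 1590 K, P₂ = 1310 kPa.

1590 K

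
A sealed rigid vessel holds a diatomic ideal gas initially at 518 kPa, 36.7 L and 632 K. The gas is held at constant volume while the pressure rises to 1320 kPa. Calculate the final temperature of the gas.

1610 K

Isochoric: V stays 36.7 L; P/T = const ⇒ T₂ = 1610 K, P₂ = 1320 kPa.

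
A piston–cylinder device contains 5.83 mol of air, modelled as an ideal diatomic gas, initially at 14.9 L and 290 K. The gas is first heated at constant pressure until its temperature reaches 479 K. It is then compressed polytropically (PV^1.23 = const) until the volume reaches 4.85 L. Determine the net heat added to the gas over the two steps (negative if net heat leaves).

12600 J

P₁ = nRT₁/V₁ = 5.83×8.314×290/14.9 = 943 kPa.
Step 1 — Isobaric: P stays 943 kPa; V/T = const ⇒ T₂ = 479 K, V₂ = 24.6 L.
W = PΔV = 943×(24.6−14.9) kPa·L = 9160 J.
ΔU = nCvΔT = 5.83×20.8×(479−290) = 22900 J.
Q = ΔU + W = nCpΔT = 32100 J.
State after step 1: P = 943 kPa, V = 24.6 L, T = 479 K.
Step 2 — Polytropic n=1.23: T₂ = T₁(V₁/V₂)^(n−1) = 479×(5.07)^0.23 = 696 K; P₂ = P₁(V₁/V₂)^n = 6960 kPa.
W = (P₁V₁−P₂V₂)/(n−1) = (943×24.6−6960×4.85)/0.23 = -45700 J.
ΔU = nCvΔT = 5.83×20.8×(696−479) = 26300 J.
Q = ΔU + W = -19400 J.
Net over both steps: W = -36600 J, Q = 12600 J, ΔU = 49200 J.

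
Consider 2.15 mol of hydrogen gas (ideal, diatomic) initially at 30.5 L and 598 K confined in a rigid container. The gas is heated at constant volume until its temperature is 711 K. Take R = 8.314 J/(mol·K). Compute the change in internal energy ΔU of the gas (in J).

5050 J

P₁ = nRT₁/V₁ = 2.15×8.314×598/30.5 = 350 kPa.
Isochoric: V stays 30.5 L; P/T = const ⇒ T₂ = 711 K, P₂ = 417 kPa.
For an ideal gas ΔU = nCvΔT with Cv = (5/2)R = 20.8 J/(mol·K).
ΔU = 2.15×20.8×(711−598) = 5050 J.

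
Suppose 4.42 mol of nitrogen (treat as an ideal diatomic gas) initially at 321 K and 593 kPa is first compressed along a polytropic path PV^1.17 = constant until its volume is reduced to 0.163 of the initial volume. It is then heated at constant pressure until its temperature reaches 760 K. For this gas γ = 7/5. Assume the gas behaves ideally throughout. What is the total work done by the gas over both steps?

-13200 J

V₁ = nRT₁/P₁ = 4.42×8.314×321/593 = 19.9 L.
Step 1 — Polytropic n=1.17: T₂ = T₁(V₁/V₂)^(n−1) = 321×(6.13)^0.17 = 437 K; P₂ = P₁(V₁/V₂)^n = 4950 kPa.
W = (P₁V₁−P₂V₂)/(n−1) = (593×19.9−4950×3.24)/0.17 = -25100 J.
ΔU = nCvΔT = 4.42×20.8×(437−321) = 10700 J.
Q = ΔU + W = -14400 J.
State after step 1: P = 4950 kPa, V = 3.24 L, T = 437 K.
Step 2 — Isobaric: P stays 4950 kPa; V/T = const ⇒ T₂ = 760 K, V₂ = 5.64 L.
W = PΔV = 4950×(5.64−3.24) kPa·L = 11900 J.
ΔU = nCvΔT = 4.42×20.8×(760−437) = 29700 J.
Q = ΔU + W = nCpΔT = 41500 J.
Net over both steps: W = -13200 J, Q = 27100 J, ΔU = 40300 J.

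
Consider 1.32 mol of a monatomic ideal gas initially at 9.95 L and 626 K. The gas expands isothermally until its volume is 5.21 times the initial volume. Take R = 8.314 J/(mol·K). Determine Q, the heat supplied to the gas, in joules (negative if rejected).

P₁ = nRT₁/V₁ = 1.32×8.314×626/9.95 = 690 kPa.
Isothermal: T stays 626 K; PV = const ⇒ V₂ = 51.8 L, P₂ = 133 kPa.
ΔU = 0 (ideal gas, T constant).
W = nRT ln(V₂/V₁) = 1.32×8.314×626×ln(5.21) = 11300 J.
Q = ΔU + W = 11300 J.

11300 J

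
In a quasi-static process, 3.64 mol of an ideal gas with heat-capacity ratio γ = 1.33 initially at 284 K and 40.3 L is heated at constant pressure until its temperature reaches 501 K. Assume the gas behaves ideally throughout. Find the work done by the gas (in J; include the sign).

P₁ = nRT₁/V₁ = 3.64×8.314×284/40.3 = 213 kPa.
Isobaric: P stays 213 kPa; V/T = const ⇒ T₂ = 501 K, V₂ = 71.1 L.
W = PΔV = 213×(71.1−40.3) kPa·L = 6570 J.

6570 J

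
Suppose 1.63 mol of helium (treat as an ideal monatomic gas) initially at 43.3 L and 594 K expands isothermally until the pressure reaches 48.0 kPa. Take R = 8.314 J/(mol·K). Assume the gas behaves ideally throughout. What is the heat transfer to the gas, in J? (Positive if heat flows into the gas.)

10900 J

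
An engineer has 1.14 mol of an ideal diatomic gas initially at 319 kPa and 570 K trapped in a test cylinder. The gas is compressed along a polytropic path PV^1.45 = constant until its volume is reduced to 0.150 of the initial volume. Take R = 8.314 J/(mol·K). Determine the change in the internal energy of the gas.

V₁ = nRT₁/P₁ = 1.14×8.314×570/319 = 16.9 L.
Polytropic n=1.45: T₂ = T₁(V₁/V₂)^(n−1) = 570×(6.67)^0.45 = 1340 K; P₂ = P₁(V₁/V₂)^n = 4990 kPa.
For an ideal gas ΔU = nCvΔT with Cv = (5/2)R = 20.8 J/(mol·K).
ΔU = 1.14×20.8×(1340−570) = 18200 J.

18200 J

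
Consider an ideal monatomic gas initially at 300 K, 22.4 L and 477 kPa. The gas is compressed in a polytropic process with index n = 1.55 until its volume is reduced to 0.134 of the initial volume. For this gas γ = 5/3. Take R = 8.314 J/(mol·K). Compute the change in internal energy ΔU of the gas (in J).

n = P₁V₁/(RT₁) = 477×22.4/(8.314×300) = 4.28 mol.
Polytropic n=1.55: T₂ = T₁(V₁/V₂)^(n−1) = 300×(7.46)^0.55 = 906 K; P₂ = P₁(V₁/V₂)^n = 10800 kPa.
For an ideal gas ΔU = nCvΔT with Cv = (3/2)R = 12.5 J/(mol·K).
ΔU = 4.28×12.5×(906−300) = 32400 J.

32400 J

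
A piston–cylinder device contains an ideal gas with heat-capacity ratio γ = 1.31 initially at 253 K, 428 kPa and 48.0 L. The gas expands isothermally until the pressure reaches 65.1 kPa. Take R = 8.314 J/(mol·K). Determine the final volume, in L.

Isothermal: T stays 253 K; PV = const ⇒ V₂ = 316 L, P₂ = 65.1 kPa.

316 L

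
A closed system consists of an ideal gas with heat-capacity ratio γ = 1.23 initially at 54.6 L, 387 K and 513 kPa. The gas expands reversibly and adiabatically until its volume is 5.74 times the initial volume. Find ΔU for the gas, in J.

n = P₁V₁/(RT₁) = 513×54.6/(8.314×387) = 8.71 mol.
Adiabatic: TV^(γ−1) = const ⇒ T₂ = 387×(0.174)^0.230 = 259 K; PV^γ = const ⇒ P₂ = 59.8 kPa.
For an ideal gas ΔU = nCvΔT with Cv = R/(γ−1) = 36.1 J/(mol·K).
ΔU = 8.71×36.1×(259−387) = -40300 J.

-40300 J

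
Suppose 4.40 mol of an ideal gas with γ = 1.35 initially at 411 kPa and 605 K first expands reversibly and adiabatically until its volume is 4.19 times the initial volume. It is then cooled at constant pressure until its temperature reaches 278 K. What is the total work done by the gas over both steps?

V₁ = nRT₁/P₁ = 4.40×8.314×605/411 = 53.8 L.
Step 1 — Adiabatic: TV^(γ−1) = const ⇒ T₂ = 605×(0.239)^0.350 = 366 K; PV^γ = const ⇒ P₂ = 59.4 kPa.
ΔU = nCvΔT = 4.40×23.8×(366−605) = -24900 J.
Q = 0 for an adiabatic process, so W = −ΔU = 24900 J.
State after step 1: P = 59.4 kPa, V = 226 L, T = 366 K.
Step 2 — Isobaric: P stays 59.4 kPa; V/T = const ⇒ T₂ = 278 K, V₂ = 171 L.
W = PΔV = 59.4×(171−226) kPa·L = -3230 J.
ΔU = nCvΔT = 4.40×23.8×(278−366) = -9240 J.
Q = ΔU + W = nCpΔT = -12500 J.
Net over both steps: W = 21700 J, Q = -12500 J, ΔU = -34200 J.

21700 J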